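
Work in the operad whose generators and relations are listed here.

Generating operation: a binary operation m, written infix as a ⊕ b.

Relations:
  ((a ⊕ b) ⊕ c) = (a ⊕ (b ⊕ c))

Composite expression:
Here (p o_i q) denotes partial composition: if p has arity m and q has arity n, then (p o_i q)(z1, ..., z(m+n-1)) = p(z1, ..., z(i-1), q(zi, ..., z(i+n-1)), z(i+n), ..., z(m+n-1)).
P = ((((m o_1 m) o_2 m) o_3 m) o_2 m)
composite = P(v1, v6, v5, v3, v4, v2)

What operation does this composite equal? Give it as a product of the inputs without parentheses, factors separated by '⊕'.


All parenthesizations of m agree; list the v-inputs left to right.
(v6 ⊕ v5) flattens to v6 ⊕ v5
(v3 ⊕ v4) flattens to v3 ⊕ v4
((v6 ⊕ v5) ⊕ (v3 ⊕ v4)) flattens to v6 ⊕ v5 ⊕ v3 ⊕ v4
(v1 ⊕ ((v6 ⊕ v5) ⊕ (v3 ⊕ v4))) flattens to v1 ⊕ v6 ⊕ v5 ⊕ v3 ⊕ v4
((v1 ⊕ ((v6 ⊕ v5) ⊕ (v3 ⊕ v4))) ⊕ v2) flattens to v1 ⊕ v6 ⊕ v5 ⊕ v3 ⊕ v4 ⊕ v2

v1 ⊕ v6 ⊕ v5 ⊕ v3 ⊕ v4 ⊕ v2


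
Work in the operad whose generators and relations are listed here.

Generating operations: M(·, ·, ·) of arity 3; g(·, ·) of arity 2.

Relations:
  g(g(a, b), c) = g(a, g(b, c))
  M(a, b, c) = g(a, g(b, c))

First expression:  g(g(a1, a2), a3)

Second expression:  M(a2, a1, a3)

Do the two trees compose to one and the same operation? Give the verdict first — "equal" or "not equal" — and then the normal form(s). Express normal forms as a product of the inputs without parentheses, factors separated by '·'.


not equal; first: a1 · a2 · a3; second: a2 · a1 · a3

Normal form of the first expression: a1 · a2 · a3
Normal form of the second expression: a2 · a1 · a3
Distinct normal forms: not equal.


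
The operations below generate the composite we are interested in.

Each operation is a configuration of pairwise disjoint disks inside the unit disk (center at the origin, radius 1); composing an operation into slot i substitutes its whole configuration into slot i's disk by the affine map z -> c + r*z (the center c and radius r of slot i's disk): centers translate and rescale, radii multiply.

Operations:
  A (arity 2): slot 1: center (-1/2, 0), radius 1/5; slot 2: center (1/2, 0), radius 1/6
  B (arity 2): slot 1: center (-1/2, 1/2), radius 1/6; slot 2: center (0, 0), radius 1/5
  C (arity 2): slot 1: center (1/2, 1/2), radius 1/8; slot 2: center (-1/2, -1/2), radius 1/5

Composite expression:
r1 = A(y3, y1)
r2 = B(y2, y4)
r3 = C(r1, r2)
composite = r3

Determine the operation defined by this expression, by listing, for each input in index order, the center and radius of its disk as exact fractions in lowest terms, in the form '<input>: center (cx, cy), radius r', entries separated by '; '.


Affine substitution under C: radii multiply and y-centers shift.
y3 passes through 2 substitutions, ending at center (7/16, 1/2), radius 1/40
y1 passes through 2 substitutions, ending at center (9/16, 1/2), radius 1/48
y2 passes through 2 substitutions, ending at center (-3/5, -2/5), radius 1/30
y4 passes through 2 substitutions, ending at center (-1/2, -1/2), radius 1/25

y1: center (9/16, 1/2), radius 1/48; y2: center (-3/5, -2/5), radius 1/30; y3: center (7/16, 1/2), radius 1/40; y4: center (-1/2, -1/2), radius 1/25


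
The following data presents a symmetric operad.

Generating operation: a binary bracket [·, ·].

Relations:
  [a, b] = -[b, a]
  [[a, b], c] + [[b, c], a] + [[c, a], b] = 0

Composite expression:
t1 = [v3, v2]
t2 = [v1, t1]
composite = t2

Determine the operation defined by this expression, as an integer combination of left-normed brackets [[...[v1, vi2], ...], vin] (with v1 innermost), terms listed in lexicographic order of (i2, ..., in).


-[[v1, v2], v3] + [[v1, v3], v2]


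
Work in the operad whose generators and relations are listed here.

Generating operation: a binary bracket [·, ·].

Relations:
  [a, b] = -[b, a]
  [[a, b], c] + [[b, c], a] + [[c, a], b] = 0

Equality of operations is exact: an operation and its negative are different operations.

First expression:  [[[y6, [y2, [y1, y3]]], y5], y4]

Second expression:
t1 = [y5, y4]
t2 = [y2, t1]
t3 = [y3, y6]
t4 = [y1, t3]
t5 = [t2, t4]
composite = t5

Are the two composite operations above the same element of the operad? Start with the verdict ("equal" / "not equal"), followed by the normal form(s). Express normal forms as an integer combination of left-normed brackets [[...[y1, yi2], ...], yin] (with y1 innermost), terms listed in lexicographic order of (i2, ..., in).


The first expression reduces to [[[[[y1, y3], y2], y6], y5], y4]
The second expression reduces to [[[[[y1, y3], y6], y2], y4], y5] - [[[[[y1, y3], y6], y2], y5], y4] - [[[[[y1, y3], y6], y4], y5], y2] + [[[[[y1, y3], y6], y5], y4], y2] - [[[[[y1, y6], y3], y2], y4], y5] + [[[[[y1, y6], y3], y2], y5], y4] + [[[[[y1, y6], y3], y4], y5], y2] - [[[[[y1, y6], y3], y5], y4], y2]
Distinct normal forms: not equal.

not equal: they reduce to [[[[[y1, y3], y2], y6], y5], y4] and [[[[[y1, y3], y6], y2], y4], y5] - [[[[[y1, y3], y6], y2], y5], y4] - [[[[[y1, y3], y6], y4], y5], y2] + [[[[[y1, y3], y6], y5], y4], y2] - [[[[[y1, y6], y3], y2], y4], y5] + [[[[[y1, y6], y3], y2], y5], y4] + [[[[[y1, y6], y3], y4], y5], y2] - [[[[[y1, y6], y3], y5], y4], y2]


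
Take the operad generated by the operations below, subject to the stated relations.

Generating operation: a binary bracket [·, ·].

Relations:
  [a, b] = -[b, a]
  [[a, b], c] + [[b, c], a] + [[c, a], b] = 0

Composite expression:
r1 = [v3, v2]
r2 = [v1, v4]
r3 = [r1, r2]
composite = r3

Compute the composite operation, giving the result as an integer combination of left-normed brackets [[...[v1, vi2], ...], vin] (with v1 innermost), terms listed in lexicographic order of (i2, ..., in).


Left-normed coefficients sit on the v1-initial expansion words.
Composite bracket: [[v3, v2], [v1, v4]]
Applying ab - ba throughout gives 8 signed words (2^3 = 8).
Collect the words opening with v1:
  v1v4v2v3 (sign +1) contributes +[[[v1, v4], v2], v3]
  v1v4v3v2 (sign -1) contributes -[[[v1, v4], v3], v2]

[[[v1, v4], v2], v3] - [[[v1, v4], v3], v2]


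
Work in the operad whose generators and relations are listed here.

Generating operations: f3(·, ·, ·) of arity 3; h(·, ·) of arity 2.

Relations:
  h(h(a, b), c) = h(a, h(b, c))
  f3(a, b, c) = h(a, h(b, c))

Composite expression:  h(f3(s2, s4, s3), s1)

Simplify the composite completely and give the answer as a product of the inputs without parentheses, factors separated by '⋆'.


s2 ⋆ s4 ⋆ s3 ⋆ s1

Key point: h is associative — brackets drop, the s-order remains.
f3(s2, s4, s3) spells out as s2 ⋆ s4 ⋆ s3
h(f3(s2, s4, s3), s1) spells out as s2 ⋆ s4 ⋆ s3 ⋆ s1


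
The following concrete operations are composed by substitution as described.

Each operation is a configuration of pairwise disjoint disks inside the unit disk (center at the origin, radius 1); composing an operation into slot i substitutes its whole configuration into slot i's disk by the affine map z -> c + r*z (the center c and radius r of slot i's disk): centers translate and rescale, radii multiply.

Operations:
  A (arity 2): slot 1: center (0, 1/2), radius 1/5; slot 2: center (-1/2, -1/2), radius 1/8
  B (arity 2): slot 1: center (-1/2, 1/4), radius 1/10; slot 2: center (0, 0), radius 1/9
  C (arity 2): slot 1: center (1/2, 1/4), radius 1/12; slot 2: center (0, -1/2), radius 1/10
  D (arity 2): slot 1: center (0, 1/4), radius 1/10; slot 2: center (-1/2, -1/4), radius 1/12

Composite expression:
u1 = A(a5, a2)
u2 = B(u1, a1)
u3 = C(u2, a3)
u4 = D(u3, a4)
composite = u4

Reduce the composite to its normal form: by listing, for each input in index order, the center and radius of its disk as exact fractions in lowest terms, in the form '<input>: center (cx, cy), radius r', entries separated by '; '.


a1: center (1/20, 11/40), radius 1/1080; a2: center (109/2400, 83/300), radius 1/9600; a3: center (0, 1/5), radius 1/100; a4: center (-1/2, -1/4), radius 1/12; a5: center (11/240, 111/400), radius 1/6000

Nesting under D composes maps z -> c + r*z down each a-path.
a5 passes through 4 substitutions, ending at center (11/240, 111/400), radius 1/6000
a2 passes through 4 substitutions, ending at center (109/2400, 83/300), radius 1/9600
a1 passes through 3 substitutions, ending at center (1/20, 11/40), radius 1/1080
a3 passes through 2 substitutions, ending at center (0, 1/5), radius 1/100
a4 passes through 1 substitution, ending at center (-1/2, -1/4), radius 1/12


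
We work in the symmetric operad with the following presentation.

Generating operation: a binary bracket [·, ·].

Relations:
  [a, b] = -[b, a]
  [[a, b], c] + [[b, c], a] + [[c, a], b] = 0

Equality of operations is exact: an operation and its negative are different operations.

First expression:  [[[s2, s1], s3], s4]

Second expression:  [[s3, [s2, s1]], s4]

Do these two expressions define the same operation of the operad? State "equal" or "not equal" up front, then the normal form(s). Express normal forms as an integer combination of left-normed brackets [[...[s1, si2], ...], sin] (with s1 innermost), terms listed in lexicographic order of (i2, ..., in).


The first expression reduces to -[[[s1, s2], s3], s4]
The second expression reduces to [[[s1, s2], s3], s4]
The forms do not match — not equal.

not equal — first -[[[s1, s2], s3], s4], second [[[s1, s2], s3], s4]


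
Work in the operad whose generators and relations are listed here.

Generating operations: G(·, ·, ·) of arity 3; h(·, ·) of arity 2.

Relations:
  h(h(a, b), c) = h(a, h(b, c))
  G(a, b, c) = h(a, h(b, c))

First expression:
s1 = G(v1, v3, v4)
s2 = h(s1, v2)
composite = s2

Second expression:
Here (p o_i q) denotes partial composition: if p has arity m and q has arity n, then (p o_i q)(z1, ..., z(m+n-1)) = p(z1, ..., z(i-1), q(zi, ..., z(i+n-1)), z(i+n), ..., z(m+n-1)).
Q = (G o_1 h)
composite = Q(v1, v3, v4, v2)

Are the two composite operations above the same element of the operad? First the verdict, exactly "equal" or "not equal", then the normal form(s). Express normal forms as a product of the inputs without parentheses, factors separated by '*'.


equal: each reduces to v1 * v3 * v4 * v2

Normal form of the first expression: v1 * v3 * v4 * v2
Normal form of the second expression: v1 * v3 * v4 * v2
The forms coincide; equal.


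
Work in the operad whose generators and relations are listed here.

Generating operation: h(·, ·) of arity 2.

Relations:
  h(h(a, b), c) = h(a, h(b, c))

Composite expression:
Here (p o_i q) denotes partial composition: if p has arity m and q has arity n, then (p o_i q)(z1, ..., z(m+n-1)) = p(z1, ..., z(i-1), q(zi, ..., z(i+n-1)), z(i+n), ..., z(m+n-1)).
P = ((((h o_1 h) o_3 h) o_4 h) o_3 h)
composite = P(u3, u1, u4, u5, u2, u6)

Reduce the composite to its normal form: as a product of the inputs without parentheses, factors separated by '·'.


u3 · u1 · u4 · u5 · u2 · u6

All parenthesizations of h agree; list the u-inputs left to right.
h(u3, u1) collapses to u3 · u1
h(u4, u5) collapses to u4 · u5
h(u2, u6) collapses to u2 · u6
h(h(u4, u5), h(u2, u6)) collapses to u4 · u5 · u2 · u6
h(h(u3, u1), h(h(u4, u5), h(u2, u6))) collapses to u3 · u1 · u4 · u5 · u2 · u6


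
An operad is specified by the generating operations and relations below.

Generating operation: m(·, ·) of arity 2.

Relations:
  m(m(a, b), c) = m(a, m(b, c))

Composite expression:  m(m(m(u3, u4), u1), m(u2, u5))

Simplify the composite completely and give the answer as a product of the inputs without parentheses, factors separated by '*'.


u3 * u4 * u1 * u2 * u5


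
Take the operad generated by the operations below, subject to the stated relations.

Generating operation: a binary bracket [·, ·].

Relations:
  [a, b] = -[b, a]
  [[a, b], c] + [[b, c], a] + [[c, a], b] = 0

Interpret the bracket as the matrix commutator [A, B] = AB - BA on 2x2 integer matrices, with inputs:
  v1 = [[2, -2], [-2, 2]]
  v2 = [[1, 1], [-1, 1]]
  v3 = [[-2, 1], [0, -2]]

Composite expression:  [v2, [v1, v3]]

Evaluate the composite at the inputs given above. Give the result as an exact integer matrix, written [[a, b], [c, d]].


[v1, v3] = [[2, 0], [0, -2]]
[v2, [v1, v3]] = [[0, -4], [-4, 0]]

[[0, -4], [-4, 0]]


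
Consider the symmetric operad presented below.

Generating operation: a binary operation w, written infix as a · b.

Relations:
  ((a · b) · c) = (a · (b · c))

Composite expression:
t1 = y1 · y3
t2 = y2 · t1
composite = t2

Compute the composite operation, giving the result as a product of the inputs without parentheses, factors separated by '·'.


y2 · y1 · y3

Under associativity of w, the answer is the y's in reading order.
(y1 · y3) flattens to y1 · y3
(y2 · (y1 · y3)) flattens to y2 · y1 · y3


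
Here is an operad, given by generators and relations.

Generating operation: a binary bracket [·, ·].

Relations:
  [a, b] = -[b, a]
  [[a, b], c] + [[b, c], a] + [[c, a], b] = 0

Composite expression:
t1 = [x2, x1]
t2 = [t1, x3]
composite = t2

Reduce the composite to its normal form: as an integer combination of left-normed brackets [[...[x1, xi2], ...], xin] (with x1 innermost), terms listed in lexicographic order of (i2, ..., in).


-[[x1, x2], x3]

In the tensor algebra, words opening x1 carry the x1-anchored form.
Composite bracket: [[x2, x1], x3]
The bracket unfolds into 4 signed words via [a, b] = ab - ba (2^2 = 4).
Only words starting with x1 matter:
  x1x2x3 (sign -1) contributes -[[x1, x2], x3]


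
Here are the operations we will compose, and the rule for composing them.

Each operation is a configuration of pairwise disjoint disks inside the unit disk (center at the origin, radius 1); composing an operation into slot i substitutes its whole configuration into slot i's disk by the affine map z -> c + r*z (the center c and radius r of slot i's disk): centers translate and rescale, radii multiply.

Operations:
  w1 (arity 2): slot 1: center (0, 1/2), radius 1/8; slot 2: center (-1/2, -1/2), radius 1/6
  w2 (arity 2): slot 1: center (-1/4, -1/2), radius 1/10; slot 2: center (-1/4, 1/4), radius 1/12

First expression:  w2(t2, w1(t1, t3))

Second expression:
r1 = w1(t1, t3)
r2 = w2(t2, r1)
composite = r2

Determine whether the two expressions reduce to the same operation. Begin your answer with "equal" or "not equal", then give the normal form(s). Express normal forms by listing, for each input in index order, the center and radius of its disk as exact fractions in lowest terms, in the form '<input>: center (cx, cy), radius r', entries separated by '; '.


equal; the common form is t1: center (-1/4, 7/24), radius 1/96; t2: center (-1/4, -1/2), radius 1/10; t3: center (-7/24, 5/24), radius 1/72

Normal form of the first expression: t1: center (-1/4, 7/24), radius 1/96; t2: center (-1/4, -1/2), radius 1/10; t3: center (-7/24, 5/24), radius 1/72
Normal form of the second expression: t1: center (-1/4, 7/24), radius 1/96; t2: center (-1/4, -1/2), radius 1/10; t3: center (-7/24, 5/24), radius 1/72
The forms coincide; equal.


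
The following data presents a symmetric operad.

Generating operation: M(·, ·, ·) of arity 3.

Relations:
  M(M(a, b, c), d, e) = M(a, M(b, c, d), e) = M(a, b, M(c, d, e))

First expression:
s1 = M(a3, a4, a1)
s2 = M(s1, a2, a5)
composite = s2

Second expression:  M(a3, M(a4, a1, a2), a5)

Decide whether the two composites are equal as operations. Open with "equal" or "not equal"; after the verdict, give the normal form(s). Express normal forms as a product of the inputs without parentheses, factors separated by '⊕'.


equal: each reduces to a3 ⊕ a4 ⊕ a1 ⊕ a2 ⊕ a5


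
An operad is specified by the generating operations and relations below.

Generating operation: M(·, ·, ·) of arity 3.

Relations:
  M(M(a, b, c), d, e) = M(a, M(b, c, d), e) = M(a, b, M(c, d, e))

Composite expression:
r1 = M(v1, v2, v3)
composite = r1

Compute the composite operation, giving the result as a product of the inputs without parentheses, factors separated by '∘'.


The M-tree's shape is irrelevant; the v-reading-order decides.
M(v1, v2, v3) reduces to v1 ∘ v2 ∘ v3

v1 ∘ v2 ∘ v3


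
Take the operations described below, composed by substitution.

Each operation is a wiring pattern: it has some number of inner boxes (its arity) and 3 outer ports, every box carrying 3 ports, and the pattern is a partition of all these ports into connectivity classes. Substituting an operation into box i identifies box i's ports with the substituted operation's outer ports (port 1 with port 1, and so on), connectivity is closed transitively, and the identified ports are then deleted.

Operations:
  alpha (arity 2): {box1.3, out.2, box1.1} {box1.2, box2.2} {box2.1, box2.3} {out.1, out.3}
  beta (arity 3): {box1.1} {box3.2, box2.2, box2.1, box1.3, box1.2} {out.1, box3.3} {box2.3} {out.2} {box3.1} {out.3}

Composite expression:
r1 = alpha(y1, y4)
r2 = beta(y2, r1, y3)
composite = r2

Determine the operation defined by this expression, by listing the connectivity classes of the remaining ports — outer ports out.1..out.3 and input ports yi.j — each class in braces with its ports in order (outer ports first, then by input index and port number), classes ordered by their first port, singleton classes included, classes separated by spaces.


{out.1, y3.3} {out.2} {out.3} {y1.1, y1.3, y2.2, y2.3, y3.2} {y1.2, y4.2} {y2.1} {y3.1} {y4.1, y4.3}

After gluing at beta, chains via deleted ports link the y-ports.
composing alpha on (y1, y4), with out.j its own outer ports: {out.1, out.3} {out.2, y1.1, y1.3} {y1.2, y4.2} {y4.1, y4.3}
composing beta on (y2, y1, y4, y3), with out.j its own outer ports: {out.1, y3.3} {out.2} {out.3} {y1.1, y1.3, y2.2, y2.3, y3.2} {y1.2, y4.2} {y2.1} {y3.1} {y4.1, y4.3}


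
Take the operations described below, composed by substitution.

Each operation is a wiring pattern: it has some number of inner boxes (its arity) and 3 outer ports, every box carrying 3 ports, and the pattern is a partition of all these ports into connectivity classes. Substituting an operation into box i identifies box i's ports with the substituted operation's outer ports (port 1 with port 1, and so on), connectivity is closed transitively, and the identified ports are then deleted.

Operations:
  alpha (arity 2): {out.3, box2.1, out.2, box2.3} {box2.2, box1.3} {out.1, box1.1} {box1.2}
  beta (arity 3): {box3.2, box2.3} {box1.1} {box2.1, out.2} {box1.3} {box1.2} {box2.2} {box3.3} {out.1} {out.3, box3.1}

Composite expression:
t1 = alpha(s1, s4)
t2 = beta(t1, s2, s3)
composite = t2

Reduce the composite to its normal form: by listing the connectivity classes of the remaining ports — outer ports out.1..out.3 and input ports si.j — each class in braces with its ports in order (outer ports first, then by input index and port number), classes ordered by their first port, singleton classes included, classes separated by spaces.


{out.1} {out.2, s2.1} {out.3, s3.1} {s1.1} {s1.2} {s1.3, s4.2} {s2.2} {s2.3, s3.2} {s3.3} {s4.1, s4.3}


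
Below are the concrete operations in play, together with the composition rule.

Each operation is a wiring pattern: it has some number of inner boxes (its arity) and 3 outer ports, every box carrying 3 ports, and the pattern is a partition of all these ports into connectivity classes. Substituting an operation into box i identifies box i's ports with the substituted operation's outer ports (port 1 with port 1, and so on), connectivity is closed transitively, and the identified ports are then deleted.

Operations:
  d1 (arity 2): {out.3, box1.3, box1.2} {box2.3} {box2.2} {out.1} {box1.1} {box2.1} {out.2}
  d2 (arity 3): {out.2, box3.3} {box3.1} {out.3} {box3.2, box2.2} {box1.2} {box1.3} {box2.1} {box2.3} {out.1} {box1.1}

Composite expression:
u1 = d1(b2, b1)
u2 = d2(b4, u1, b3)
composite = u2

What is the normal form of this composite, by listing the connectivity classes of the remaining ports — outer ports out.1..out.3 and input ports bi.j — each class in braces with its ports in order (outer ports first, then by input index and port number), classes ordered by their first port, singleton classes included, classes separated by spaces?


{out.1} {out.2, b3.3} {out.3} {b1.1} {b1.2} {b1.3} {b2.1} {b2.2, b2.3} {b3.1} {b3.2} {b4.1} {b4.2} {b4.3}


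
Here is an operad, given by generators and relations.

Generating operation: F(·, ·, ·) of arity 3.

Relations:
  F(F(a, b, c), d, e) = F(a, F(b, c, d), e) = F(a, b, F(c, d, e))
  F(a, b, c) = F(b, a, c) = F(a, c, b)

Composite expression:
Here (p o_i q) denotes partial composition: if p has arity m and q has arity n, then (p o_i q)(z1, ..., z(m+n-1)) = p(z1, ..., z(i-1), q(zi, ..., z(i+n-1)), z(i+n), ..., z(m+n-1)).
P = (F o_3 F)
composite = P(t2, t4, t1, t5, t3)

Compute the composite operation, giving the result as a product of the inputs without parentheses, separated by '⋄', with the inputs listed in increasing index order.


t1 ⋄ t2 ⋄ t3 ⋄ t4 ⋄ t5

Any arrangement under F is one operation, so sort the t-inputs.
F(t1, t5, t3) linearizes to t1 ⋄ t5 ⋄ t3
F(t2, t4, F(t1, t5, t3)) linearizes to t2 ⋄ t4 ⋄ t1 ⋄ t5 ⋄ t3
commutativity sorts the factors: t1 ⋄ t2 ⋄ t3 ⋄ t4 ⋄ t5


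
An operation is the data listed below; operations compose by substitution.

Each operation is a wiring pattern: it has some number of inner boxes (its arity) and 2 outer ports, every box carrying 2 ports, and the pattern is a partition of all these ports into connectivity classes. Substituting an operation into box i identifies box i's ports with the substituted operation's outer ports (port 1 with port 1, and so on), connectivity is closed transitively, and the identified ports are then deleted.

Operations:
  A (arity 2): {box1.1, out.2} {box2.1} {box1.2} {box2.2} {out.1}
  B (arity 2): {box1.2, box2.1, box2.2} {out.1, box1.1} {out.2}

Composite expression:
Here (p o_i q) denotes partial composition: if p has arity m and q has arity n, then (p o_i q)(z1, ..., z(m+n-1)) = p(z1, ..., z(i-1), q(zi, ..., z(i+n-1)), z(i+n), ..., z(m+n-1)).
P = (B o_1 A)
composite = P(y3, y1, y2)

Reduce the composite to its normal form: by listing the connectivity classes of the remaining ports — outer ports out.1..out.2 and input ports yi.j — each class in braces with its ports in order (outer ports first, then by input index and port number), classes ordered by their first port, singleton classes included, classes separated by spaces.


{out.1} {out.2} {y1.1} {y1.2} {y2.1, y2.2, y3.1} {y3.2}

Substituting into B glues patterns; closure does the rest.
the subtree at A composes to {out.1} {out.2, y3.1} {y1.1} {y1.2} {y3.2} on (y3, y1); out.j = own outer ports
the subtree at B composes to {out.1} {out.2} {y1.1} {y1.2} {y2.1, y2.2, y3.1} {y3.2} on (y3, y1, y2); out.j = own outer ports


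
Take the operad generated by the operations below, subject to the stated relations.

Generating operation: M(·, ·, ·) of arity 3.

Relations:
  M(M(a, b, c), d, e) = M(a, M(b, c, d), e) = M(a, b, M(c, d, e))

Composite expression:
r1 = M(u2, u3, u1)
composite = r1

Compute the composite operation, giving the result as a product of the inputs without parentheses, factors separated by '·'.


u2 · u3 · u1

All parenthesizations of M agree; list the u-inputs left to right.
M(u2, u3, u1) unparenthesizes to u2 · u3 · u1


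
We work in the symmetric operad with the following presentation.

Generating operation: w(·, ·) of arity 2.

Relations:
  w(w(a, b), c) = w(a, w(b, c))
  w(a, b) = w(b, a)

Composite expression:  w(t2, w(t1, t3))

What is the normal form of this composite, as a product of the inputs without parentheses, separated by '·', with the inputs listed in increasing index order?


t1 · t2 · t3


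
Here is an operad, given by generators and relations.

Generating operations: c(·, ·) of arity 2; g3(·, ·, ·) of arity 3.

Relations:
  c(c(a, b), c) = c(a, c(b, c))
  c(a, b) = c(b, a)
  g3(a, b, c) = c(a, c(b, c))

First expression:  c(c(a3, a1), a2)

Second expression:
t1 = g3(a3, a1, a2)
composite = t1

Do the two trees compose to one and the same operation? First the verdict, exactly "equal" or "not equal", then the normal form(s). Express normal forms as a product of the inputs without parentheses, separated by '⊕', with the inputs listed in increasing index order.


equal — both sides give a1 ⊕ a2 ⊕ a3

Reducing the first expression gives a1 ⊕ a2 ⊕ a3
Reducing the second expression gives a1 ⊕ a2 ⊕ a3
The normal forms match — equal.


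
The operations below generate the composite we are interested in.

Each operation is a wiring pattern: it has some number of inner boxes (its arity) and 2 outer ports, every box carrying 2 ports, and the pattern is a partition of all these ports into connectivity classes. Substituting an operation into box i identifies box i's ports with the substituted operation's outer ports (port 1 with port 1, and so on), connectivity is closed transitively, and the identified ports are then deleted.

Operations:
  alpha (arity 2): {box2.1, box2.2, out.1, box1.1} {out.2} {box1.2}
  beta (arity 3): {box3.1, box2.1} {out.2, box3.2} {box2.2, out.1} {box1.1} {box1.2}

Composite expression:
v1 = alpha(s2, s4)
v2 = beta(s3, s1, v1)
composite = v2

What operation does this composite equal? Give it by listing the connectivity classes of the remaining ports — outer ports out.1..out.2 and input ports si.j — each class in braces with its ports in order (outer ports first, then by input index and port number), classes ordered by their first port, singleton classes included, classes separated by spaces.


{out.1, s1.2} {out.2} {s1.1, s2.1, s4.1, s4.2} {s2.2} {s3.1} {s3.2}


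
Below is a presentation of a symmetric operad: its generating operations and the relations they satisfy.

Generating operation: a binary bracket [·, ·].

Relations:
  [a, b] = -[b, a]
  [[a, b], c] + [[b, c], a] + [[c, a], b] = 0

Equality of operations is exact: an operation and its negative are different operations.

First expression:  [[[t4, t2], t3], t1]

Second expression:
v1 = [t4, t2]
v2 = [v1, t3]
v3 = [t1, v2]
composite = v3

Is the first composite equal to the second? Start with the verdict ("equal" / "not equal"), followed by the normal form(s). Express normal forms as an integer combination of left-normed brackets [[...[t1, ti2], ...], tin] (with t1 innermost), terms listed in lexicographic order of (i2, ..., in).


not equal: they reduce to [[[t1, t2], t4], t3] - [[[t1, t3], t2], t4] + [[[t1, t3], t4], t2] - [[[t1, t4], t2], t3] and -[[[t1, t2], t4], t3] + [[[t1, t3], t2], t4] - [[[t1, t3], t4], t2] + [[[t1, t4], t2], t3]


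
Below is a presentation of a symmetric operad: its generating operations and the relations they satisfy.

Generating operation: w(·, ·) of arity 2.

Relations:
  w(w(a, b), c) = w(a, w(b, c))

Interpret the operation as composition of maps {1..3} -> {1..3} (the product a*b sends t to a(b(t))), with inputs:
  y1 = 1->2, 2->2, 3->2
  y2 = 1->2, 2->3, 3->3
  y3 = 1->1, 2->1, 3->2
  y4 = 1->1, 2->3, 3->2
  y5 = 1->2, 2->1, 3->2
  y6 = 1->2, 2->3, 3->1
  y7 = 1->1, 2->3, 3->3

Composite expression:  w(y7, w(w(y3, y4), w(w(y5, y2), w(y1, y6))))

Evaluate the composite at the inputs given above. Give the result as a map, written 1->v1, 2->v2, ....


1->3, 2->3, 3->3


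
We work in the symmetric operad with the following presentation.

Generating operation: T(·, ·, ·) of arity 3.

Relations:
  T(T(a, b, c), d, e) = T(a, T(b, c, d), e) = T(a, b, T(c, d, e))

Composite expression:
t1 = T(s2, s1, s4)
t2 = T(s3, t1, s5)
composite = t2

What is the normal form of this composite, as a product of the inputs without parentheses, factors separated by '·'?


s3 · s2 · s1 · s4 · s5

The T-tree's shape is irrelevant; the s-reading-order decides.
T(s2, s1, s4) unparenthesizes to s2 · s1 · s4
T(s3, T(s2, s1, s4), s5) unparenthesizes to s3 · s2 · s1 · s4 · s5


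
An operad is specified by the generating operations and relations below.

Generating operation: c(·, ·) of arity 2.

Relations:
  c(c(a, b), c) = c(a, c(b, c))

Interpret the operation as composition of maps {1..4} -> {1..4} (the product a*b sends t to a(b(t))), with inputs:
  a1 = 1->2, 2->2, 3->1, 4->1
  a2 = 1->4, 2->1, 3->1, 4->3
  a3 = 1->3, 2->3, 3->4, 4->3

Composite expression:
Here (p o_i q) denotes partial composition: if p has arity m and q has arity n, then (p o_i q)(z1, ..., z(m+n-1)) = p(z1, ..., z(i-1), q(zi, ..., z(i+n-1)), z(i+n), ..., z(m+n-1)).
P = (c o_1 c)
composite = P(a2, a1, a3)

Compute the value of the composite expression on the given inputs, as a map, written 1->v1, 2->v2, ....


1->4, 2->4, 3->4, 4->4


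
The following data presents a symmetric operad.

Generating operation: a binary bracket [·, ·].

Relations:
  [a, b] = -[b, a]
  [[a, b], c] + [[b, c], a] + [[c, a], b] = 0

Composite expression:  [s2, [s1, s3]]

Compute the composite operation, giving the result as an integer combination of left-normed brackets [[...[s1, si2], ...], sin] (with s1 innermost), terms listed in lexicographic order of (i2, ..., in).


Skip Jacobi rewriting: expand, keep s1-initial words, read off terms.
Composite bracket: [s2, [s1, s3]]
Expanding via [a, b] = ab - ba: 4 signed words (2^2 = 4).
Words beginning with s1 determine it all:
  s1s3s2 (sign -1) contributes -[[s1, s3], s2]

-[[s1, s3], s2]


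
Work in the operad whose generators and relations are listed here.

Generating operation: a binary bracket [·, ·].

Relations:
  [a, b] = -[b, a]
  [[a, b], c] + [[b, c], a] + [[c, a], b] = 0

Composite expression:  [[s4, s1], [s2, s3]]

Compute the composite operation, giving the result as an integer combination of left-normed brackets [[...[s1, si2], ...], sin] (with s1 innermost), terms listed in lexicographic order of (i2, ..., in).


-[[[s1, s4], s2], s3] + [[[s1, s4], s3], s2]

In the tensor algebra, words opening s1 carry the s1-anchored form.
Composite bracket: [[s4, s1], [s2, s3]]
The bracket unfolds into 8 signed words via [a, b] = ab - ba (2^3 = 8).
Keep just the words that open with s1:
  s1s4s2s3 (sign -1) contributes -[[[s1, s4], s2], s3]
  s1s4s3s2 (sign +1) contributes +[[[s1, s4], s3], s2]


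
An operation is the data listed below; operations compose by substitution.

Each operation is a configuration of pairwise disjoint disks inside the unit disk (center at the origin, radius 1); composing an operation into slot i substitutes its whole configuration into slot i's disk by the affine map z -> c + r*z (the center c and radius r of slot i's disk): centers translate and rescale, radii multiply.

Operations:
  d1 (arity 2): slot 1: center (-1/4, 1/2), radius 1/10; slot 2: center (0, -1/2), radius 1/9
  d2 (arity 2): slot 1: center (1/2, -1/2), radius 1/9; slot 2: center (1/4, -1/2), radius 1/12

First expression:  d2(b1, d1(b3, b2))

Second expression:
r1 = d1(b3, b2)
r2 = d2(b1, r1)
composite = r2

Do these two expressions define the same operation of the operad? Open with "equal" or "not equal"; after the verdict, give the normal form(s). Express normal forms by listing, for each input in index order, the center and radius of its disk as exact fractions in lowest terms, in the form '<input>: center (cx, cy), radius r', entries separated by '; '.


equal; both compose to b1: center (1/2, -1/2), radius 1/9; b2: center (1/4, -13/24), radius 1/108; b3: center (11/48, -11/24), radius 1/120

The first expression, normalized: b1: center (1/2, -1/2), radius 1/9; b2: center (1/4, -13/24), radius 1/108; b3: center (11/48, -11/24), radius 1/120
The second expression, normalized: b1: center (1/2, -1/2), radius 1/9; b2: center (1/4, -13/24), radius 1/108; b3: center (11/48, -11/24), radius 1/120
Same normal form: equal.


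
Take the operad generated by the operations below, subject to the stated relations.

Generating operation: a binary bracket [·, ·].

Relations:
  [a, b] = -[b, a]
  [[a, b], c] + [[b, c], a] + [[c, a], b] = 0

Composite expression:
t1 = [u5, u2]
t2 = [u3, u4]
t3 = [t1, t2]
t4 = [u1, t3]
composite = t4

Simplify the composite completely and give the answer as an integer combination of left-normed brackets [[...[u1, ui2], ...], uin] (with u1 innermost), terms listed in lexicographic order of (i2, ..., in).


-[[[[u1, u2], u5], u3], u4] + [[[[u1, u2], u5], u4], u3] + [[[[u1, u3], u4], u2], u5] - [[[[u1, u3], u4], u5], u2] - [[[[u1, u4], u3], u2], u5] + [[[[u1, u4], u3], u5], u2] + [[[[u1, u5], u2], u3], u4] - [[[[u1, u5], u2], u4], u3]


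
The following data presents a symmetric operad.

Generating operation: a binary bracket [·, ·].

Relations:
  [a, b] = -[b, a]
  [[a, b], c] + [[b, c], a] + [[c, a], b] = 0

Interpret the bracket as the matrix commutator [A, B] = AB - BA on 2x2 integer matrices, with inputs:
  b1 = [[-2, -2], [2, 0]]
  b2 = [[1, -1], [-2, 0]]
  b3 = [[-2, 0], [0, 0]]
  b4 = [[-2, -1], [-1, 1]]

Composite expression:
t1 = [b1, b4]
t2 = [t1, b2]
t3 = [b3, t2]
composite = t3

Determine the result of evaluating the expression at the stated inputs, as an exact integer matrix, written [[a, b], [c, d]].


[b1, b4] = [[4, -4], [-8, -4]]
[[b1, b4], b2] = [[0, -4], [8, 0]]
[b3, [[b1, b4], b2]] = [[0, 8], [16, 0]]

[[0, 8], [16, 0]]


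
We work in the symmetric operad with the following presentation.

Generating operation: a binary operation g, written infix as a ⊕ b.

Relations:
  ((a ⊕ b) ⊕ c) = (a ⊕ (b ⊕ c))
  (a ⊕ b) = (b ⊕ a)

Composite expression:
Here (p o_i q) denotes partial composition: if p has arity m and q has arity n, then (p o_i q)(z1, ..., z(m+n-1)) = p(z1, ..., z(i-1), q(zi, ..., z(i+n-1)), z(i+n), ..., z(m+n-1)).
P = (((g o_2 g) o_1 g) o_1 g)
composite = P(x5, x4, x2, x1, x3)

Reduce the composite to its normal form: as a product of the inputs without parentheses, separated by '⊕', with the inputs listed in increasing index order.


Key point: g commutes, so take the x-inputs in any fixed order.
(x5 ⊕ x4) spells out as x5 ⊕ x4
((x5 ⊕ x4) ⊕ x2) spells out as x5 ⊕ x4 ⊕ x2
(x1 ⊕ x3) spells out as x1 ⊕ x3
(((x5 ⊕ x4) ⊕ x2) ⊕ (x1 ⊕ x3)) spells out as x5 ⊕ x4 ⊕ x2 ⊕ x1 ⊕ x3
putting the inputs in ascending order: x1 ⊕ x2 ⊕ x3 ⊕ x4 ⊕ x5

x1 ⊕ x2 ⊕ x3 ⊕ x4 ⊕ x5


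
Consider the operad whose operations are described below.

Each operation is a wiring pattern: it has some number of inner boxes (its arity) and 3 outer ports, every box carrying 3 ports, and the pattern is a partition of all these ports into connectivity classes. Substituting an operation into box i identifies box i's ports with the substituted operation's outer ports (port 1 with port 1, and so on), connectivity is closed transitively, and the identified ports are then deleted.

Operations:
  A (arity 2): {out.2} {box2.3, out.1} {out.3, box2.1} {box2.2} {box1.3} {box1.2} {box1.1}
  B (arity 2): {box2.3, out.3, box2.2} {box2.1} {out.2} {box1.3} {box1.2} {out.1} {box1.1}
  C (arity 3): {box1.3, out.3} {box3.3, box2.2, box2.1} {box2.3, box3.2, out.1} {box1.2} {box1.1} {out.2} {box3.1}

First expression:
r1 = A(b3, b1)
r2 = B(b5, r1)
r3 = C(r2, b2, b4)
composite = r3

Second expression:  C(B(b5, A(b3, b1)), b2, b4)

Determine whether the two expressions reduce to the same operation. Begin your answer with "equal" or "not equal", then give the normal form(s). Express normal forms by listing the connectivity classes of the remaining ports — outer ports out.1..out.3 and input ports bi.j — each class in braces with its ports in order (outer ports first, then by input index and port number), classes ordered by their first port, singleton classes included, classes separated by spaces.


equal; both compose to {out.1, b2.3, b4.2} {out.2} {out.3, b1.1} {b1.2} {b1.3} {b2.1, b2.2, b4.3} {b3.1} {b3.2} {b3.3} {b4.1} {b5.1} {b5.2} {b5.3}

The first composite normalizes to {out.1, b2.3, b4.2} {out.2} {out.3, b1.1} {b1.2} {b1.3} {b2.1, b2.2, b4.3} {b3.1} {b3.2} {b3.3} {b4.1} {b5.1} {b5.2} {b5.3}
The second composite normalizes to {out.1, b2.3, b4.2} {out.2} {out.3, b1.1} {b1.2} {b1.3} {b2.1, b2.2, b4.3} {b3.1} {b3.2} {b3.3} {b4.1} {b5.1} {b5.2} {b5.3}
The normal forms match — equal.


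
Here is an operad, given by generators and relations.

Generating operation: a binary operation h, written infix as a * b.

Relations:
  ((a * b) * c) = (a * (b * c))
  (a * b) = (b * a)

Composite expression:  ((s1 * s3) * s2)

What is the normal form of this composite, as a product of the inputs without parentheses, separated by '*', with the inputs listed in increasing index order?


s1 * s2 * s3


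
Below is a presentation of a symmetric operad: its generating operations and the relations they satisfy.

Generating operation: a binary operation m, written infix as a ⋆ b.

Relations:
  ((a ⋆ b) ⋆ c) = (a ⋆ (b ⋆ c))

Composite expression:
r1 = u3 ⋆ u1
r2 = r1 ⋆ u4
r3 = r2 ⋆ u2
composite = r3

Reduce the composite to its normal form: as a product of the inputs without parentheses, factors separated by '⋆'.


u3 ⋆ u1 ⋆ u4 ⋆ u2

Every regrouping of m is equal, so read the u-inputs in written order.
(u3 ⋆ u1) collapses to u3 ⋆ u1
((u3 ⋆ u1) ⋆ u4) collapses to u3 ⋆ u1 ⋆ u4
(((u3 ⋆ u1) ⋆ u4) ⋆ u2) collapses to u3 ⋆ u1 ⋆ u4 ⋆ u2


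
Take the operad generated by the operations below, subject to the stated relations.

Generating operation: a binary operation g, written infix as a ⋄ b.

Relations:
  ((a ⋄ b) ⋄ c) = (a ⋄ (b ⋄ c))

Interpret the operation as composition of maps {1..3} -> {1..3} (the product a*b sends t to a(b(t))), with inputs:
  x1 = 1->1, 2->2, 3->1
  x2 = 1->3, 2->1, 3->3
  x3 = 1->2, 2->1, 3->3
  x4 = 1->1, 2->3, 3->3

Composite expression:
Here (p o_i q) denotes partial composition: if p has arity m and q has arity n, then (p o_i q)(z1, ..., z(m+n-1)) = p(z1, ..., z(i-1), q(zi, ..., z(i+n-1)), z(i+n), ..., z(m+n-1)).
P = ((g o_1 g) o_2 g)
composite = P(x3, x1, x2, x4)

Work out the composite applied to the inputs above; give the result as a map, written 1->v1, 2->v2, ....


(x1 ⋄ x2) = 1->1, 2->1, 3->1
(x3 ⋄ (x1 ⋄ x2)) = 1->2, 2->2, 3->2
((x3 ⋄ (x1 ⋄ x2)) ⋄ x4) = 1->2, 2->2, 3->2

1->2, 2->2, 3->2


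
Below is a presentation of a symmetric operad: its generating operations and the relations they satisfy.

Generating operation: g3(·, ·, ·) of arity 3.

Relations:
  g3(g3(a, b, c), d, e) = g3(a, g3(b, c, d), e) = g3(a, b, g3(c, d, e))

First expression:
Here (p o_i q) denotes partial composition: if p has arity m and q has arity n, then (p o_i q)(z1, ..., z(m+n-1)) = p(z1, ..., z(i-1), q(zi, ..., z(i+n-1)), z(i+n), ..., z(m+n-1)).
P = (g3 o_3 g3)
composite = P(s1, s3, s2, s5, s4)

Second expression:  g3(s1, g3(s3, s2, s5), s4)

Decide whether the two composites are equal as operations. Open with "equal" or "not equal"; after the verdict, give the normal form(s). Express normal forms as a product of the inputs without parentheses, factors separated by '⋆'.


equal — both sides give s1 ⋆ s3 ⋆ s2 ⋆ s5 ⋆ s4

Reducing the first expression gives s1 ⋆ s3 ⋆ s2 ⋆ s5 ⋆ s4
Reducing the second expression gives s1 ⋆ s3 ⋆ s2 ⋆ s5 ⋆ s4
The forms coincide; equal.


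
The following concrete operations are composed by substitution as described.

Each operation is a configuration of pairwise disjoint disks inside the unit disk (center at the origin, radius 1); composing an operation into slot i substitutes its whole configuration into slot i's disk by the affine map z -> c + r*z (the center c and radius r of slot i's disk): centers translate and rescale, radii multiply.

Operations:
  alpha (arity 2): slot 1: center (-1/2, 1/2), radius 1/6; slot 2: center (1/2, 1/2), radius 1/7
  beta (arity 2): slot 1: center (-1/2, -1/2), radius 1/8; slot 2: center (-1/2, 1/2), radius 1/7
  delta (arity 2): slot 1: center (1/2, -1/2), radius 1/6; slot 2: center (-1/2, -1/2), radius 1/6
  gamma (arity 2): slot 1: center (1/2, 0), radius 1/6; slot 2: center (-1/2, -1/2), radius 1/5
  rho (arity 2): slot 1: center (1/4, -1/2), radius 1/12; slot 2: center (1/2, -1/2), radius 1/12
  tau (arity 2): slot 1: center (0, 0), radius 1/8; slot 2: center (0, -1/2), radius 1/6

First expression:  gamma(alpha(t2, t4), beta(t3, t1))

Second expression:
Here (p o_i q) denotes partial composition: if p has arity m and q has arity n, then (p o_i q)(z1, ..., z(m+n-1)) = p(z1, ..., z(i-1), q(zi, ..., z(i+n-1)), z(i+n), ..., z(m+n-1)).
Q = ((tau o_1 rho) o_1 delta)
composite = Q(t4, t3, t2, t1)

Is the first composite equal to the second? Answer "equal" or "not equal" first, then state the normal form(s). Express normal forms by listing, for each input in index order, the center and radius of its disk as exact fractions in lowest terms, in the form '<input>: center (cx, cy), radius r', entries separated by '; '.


not equal; the first gives t1: center (-3/5, -2/5), radius 1/35; t2: center (5/12, 1/12), radius 1/36; t3: center (-3/5, -3/5), radius 1/40; t4: center (7/12, 1/12), radius 1/42 and the second t1: center (0, -1/2), radius 1/6; t2: center (1/16, -1/16), radius 1/96; t3: center (5/192, -13/192), radius 1/576; t4: center (7/192, -13/192), radius 1/576

The first expression reduces to t1: center (-3/5, -2/5), radius 1/35; t2: center (5/12, 1/12), radius 1/36; t3: center (-3/5, -3/5), radius 1/40; t4: center (7/12, 1/12), radius 1/42
The second expression reduces to t1: center (0, -1/2), radius 1/6; t2: center (1/16, -1/16), radius 1/96; t3: center (5/192, -13/192), radius 1/576; t4: center (7/192, -13/192), radius 1/576
Distinct normal forms: not equal.
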